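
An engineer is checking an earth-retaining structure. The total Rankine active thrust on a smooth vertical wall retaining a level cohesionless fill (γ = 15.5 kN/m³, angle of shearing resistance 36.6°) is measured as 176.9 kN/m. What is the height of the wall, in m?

K_a = 0.2530. P_a = ½ K_a γ H² ⇒ H = √(2P_a/(K_a γ)).
H = √(2×176.9/(0.2530×15.5)) = 9.499 m.

9.50 m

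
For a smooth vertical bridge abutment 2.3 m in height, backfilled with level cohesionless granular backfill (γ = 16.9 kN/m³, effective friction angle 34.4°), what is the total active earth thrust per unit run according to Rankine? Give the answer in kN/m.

K_a = tan²(45° − φ/2) = 0.2780.
P_a = ½ K_a γ H² = 0.5 × 0.2780 × 16.9 × 2.3² = 12.43 kN/m.

12.4 kN/m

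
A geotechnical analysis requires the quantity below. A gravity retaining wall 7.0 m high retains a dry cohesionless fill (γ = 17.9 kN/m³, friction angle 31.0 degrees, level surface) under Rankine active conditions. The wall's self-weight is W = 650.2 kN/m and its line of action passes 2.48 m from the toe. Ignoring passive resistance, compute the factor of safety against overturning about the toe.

K_a = tan²(45° − 31.0°/2) = 0.3201.
P_a = ½K_aγH² = 0.5×0.3201×17.9×7.0² = 140.4 kN/m, acting at H/3 = 2.333 m above the base.
Overturning moment M_o = P_a × H/3 = 140.4 × 2.333 = 327.6.
Resisting moment M_r = W × 2.48 = 650.2 × 2.48 = 1612.
FS_overturning = M_r/M_o = 1612/327.6 = 4.923.

4.92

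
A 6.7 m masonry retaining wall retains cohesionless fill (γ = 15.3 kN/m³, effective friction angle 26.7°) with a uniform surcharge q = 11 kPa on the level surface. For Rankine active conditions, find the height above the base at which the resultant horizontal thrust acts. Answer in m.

K_a = 0.3800.
Triangular part P₁ = ½K_aγH² = 130.5 at H/3 = 2.233 m; rectangular part P₂ = K_a q H = 28.00 at H/2 = 3.350 m.
ȳ = (P₁·2.233 + P₂·3.350)/(P₁+P₂) = 2.431 m.

2.43 m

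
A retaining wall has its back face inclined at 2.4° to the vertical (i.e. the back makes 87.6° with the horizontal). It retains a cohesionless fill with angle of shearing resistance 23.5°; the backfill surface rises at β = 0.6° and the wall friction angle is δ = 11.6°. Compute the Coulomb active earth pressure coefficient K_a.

K_a = sin²(α+φ) / [sin²α · sin(α−δ) · (1 + √{sin(φ+δ)sin(φ−β) / (sin(α−δ)sin(α+β))})²].
With α = 87.6°, φ = 23.5°, δ = 11.6°, β = 0.6°: K_a = 0.4101.

0.410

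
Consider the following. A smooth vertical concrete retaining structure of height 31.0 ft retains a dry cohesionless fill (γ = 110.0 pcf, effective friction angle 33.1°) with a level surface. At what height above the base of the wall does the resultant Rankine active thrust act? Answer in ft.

10.3 ft

K_a = 0.2936.
The pressure distribution is triangular, so the resultant acts at H/3 above the base = 31.0/3 = 10.33 ft.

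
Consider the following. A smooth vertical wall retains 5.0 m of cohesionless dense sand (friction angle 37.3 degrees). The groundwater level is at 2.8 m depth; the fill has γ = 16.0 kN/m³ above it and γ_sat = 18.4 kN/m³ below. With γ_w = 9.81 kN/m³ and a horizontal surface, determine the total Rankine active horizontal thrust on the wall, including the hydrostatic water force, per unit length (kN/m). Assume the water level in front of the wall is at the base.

K_a = tan²(45° − φ/2) = 0.2453.
γ' = 18.4 − 9.81 = 8.590 kN/m³. Depth below WT = 2.2 m.
σ'_h at WT = K_a γ d_w = 10.99 kPa; at base = 10.99 + K_a γ' × 2.2 = 15.63 kPa.
P₁ (0–2.8 m) = ½×10.99×2.8 = 15.39. P₂ (2.8–5.0 m) = ½(10.99+15.63)×2.2 = 29.28.
P_w = ½ γ_w h₂² = 0.5×9.81×2.2² = 23.74. Total = 15.39+29.28+23.74 = 68.41 kN/m.

68.4 kN/m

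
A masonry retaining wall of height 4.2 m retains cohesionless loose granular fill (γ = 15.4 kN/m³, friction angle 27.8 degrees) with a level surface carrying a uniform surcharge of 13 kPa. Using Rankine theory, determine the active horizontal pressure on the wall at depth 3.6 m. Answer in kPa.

K_a = (1 − sin φ)/(1 + sin φ) = 0.3639.
σ_v = γz + q = 15.4 × 3.6 + 13 = 68.44 kPa.
σ_h = K_a σ_v = 0.3639 × 68.44 = 24.91 kPa.

24.9 kPa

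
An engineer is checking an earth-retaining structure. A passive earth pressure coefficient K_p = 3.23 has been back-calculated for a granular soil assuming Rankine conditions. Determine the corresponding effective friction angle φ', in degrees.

K_p = (1+sin φ)/(1−sin φ) ⇒ sin φ = (K_p − 1)/(K_p + 1) = 0.5272.
φ = arcsin(0.5272) = 31.82°.

31.8°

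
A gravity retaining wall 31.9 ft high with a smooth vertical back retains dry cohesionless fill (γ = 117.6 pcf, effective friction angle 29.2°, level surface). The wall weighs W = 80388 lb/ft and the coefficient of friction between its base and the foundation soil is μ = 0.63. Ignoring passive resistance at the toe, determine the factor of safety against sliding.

2.46

K_a = tan²(45° − 29.2°/2) = 0.3442.
P_a = ½K_aγH² = 0.5×0.3442×117.6×31.9² = 20600 lb/ft, acting at H/3 = 10.63 ft above the base.
FS_sliding = μW / P_a = 0.63×80388 / 20600 = 2.459.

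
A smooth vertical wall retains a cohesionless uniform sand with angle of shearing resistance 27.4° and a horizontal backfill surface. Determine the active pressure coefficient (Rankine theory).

0.370

K_a = tan²(45° − φ/2) = tan²(31.30°) = 0.3697.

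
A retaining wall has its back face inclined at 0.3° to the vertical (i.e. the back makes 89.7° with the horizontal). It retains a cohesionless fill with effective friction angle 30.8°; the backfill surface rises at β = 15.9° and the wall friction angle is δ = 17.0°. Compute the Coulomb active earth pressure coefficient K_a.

0.367

K_a = sin²(α+φ) / [sin²α · sin(α−δ) · (1 + √{sin(φ+δ)sin(φ−β) / (sin(α−δ)sin(α+β))})²].
With α = 89.7°, φ = 30.8°, δ = 17.0°, β = 15.9°: K_a = 0.3672.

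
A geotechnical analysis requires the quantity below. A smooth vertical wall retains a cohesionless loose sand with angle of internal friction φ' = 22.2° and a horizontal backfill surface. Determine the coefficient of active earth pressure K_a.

0.452

K_a = tan²(45° − φ/2) = tan²(33.90°) = 0.4515.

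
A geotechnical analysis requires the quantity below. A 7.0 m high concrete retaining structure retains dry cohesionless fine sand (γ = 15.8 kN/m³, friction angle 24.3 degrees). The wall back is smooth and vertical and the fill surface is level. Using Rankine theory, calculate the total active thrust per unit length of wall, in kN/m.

K_a = tan²(45° − φ/2) = 0.4169.
P_a = ½ K_a γ H² = 0.5 × 0.4169 × 15.8 × 7.0² = 161.4 kN/m.

161 kN/m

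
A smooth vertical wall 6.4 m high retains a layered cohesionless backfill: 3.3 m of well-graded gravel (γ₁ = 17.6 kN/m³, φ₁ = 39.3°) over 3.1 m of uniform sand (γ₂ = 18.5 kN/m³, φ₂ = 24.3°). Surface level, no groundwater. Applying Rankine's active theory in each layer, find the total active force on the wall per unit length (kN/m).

134 kN/m

K_a1 = tan²(45°−39.3°/2) = 0.2245; K_a2 = tan²(45°−24.3°/2) = 0.4169.
Layer 1: σ at base = K_a1 γ₁ h₁ = 13.04 kPa; P₁ = ½×13.04×3.3 = 21.51.
Layer 2: σ_v at top = γ₁h₁ = 58.08; σ_h top = K_a2×58.08 = 24.21; σ_h base = K_a2×(58.08+18.5×3.1) = 48.12.
P₂ = ½(24.21+48.12)×3.1 = 112.1. Total P_a = 21.51+112.1 = 133.6 kN/m.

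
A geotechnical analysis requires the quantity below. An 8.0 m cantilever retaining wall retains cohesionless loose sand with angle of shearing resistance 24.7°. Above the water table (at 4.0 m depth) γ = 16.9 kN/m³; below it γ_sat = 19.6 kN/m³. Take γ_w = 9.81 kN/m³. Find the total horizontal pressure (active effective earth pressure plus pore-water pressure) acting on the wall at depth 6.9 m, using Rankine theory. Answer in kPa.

K_a = (1 − sin φ)/(1 + sin φ) = 0.4106.
γ' = 19.6 − 9.81 = 9.790 kN/m³.
Effective vertical stress at 6.9 m: σ'_v = 16.9×4.0 + 9.790×2.90 = 95.99 kPa.
σ'_h = K_a σ'_v = 0.4106 × 95.99 = 39.41 kPa; u = γ_w × 2.90 = 28.45 kPa.
Total σ_h = 39.41 + 28.45 = 67.86 kPa.

67.9 kPa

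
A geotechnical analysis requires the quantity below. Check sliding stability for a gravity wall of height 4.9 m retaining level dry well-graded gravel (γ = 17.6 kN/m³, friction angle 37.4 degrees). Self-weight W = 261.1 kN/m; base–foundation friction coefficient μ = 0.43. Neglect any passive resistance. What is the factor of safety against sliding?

2.18

K_a = tan²(45° − 37.4°/2) = 0.2443.
P_a = ½K_aγH² = 0.5×0.2443×17.6×4.9² = 51.61 kN/m, acting at H/3 = 1.633 m above the base.
FS_sliding = μW / P_a = 0.43×261.1 / 51.61 = 2.175.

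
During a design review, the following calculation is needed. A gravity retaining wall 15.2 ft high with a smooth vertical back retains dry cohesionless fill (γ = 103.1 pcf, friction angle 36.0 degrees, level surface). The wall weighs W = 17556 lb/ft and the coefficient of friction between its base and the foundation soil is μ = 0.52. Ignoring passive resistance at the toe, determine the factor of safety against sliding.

K_a = tan²(45° − 36.0°/2) = 0.2596.
P_a = ½K_aγH² = 0.5×0.2596×103.1×15.2² = 3092 lb/ft, acting at H/3 = 5.067 ft above the base.
FS_sliding = μW / P_a = 0.52×17556 / 3092 = 2.952.

2.95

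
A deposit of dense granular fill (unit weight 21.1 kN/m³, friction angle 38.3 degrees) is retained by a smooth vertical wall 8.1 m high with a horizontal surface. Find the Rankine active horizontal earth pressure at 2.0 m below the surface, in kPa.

K_a = (1 − sin φ)/(1 + sin φ) = 0.2347.
σ_h = K_a γ z = 0.2347 × 21.1 × 2.0 = 9.906 kPa.

9.91 kPa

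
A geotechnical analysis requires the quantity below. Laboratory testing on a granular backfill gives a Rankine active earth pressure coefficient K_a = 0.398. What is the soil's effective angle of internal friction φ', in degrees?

25.5°

K_a = tan²(45° − φ/2) ⇒ 45° − φ/2 = arctan(√0.398) = 32.25°.
φ = 2(45° − 32.25°) = 25.51°.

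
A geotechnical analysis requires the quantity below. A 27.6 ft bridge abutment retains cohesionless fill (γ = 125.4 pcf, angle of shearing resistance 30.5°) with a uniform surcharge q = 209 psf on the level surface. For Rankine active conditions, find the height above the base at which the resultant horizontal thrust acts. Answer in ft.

K_a = 0.3267.
Triangular part P₁ = ½K_aγH² = 15600 at H/3 = 9.200 ft; rectangular part P₂ = K_a q H = 1884 at H/2 = 13.80 ft.
ȳ = (P₁·9.200 + P₂·13.80)/(P₁+P₂) = 9.696 ft.

9.70 ft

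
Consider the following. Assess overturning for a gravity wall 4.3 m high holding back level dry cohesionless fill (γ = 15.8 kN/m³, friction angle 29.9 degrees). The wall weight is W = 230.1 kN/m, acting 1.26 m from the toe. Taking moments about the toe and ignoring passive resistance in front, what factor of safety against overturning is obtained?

4.14

K_a = tan²(45° − 29.9°/2) = 0.3347.
P_a = ½K_aγH² = 0.5×0.3347×15.8×4.3² = 48.89 kN/m, acting at H/3 = 1.433 m above the base.
Overturning moment M_o = P_a × H/3 = 48.89 × 1.433 = 70.07.
Resisting moment M_r = W × 1.26 = 230.1 × 1.26 = 289.9.
FS_overturning = M_r/M_o = 289.9/70.07 = 4.138.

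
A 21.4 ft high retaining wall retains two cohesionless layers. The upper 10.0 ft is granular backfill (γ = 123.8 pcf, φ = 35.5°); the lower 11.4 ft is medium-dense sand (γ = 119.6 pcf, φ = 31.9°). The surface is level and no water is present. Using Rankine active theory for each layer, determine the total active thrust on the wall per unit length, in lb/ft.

8390 lb/ft

K_a1 = tan²(45°−35.5°/2) = 0.2653; K_a2 = tan²(45°−31.9°/2) = 0.3085.
Layer 1: σ at base = K_a1 γ₁ h₁ = 328.4 psf; P₁ = ½×328.4×10.0 = 1642.
Layer 2: σ_v at top = γ₁h₁ = 1238; σ_h top = K_a2×1238 = 382.0; σ_h base = K_a2×(1238+119.6×11.4) = 802.6.
P₂ = ½(382.0+802.6)×11.4 = 6752. Total P_a = 1642+6752 = 8394 lb/ft.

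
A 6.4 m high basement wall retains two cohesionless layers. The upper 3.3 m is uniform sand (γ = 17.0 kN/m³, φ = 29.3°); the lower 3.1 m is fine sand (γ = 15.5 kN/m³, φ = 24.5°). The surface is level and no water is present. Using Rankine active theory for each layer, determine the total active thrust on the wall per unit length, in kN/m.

135 kN/m

K_a1 = tan²(45°−29.3°/2) = 0.3428; K_a2 = tan²(45°−24.5°/2) = 0.4137.
Layer 1: σ at base = K_a1 γ₁ h₁ = 19.23 kPa; P₁ = ½×19.23×3.3 = 31.73.
Layer 2: σ_v at top = γ₁h₁ = 56.10; σ_h top = K_a2×56.10 = 23.21; σ_h base = K_a2×(56.10+15.5×3.1) = 43.09.
P₂ = ½(23.21+43.09)×3.1 = 102.8. Total P_a = 31.73+102.8 = 134.5 kN/m.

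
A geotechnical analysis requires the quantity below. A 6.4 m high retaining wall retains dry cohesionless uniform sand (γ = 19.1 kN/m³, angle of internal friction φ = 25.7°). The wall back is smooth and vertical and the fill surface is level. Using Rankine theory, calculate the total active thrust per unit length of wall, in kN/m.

155 kN/m

K_a = tan²(45° − φ/2) = 0.3950.
P_a = ½ K_a γ H² = 0.5 × 0.3950 × 19.1 × 6.4² = 154.5 kN/m.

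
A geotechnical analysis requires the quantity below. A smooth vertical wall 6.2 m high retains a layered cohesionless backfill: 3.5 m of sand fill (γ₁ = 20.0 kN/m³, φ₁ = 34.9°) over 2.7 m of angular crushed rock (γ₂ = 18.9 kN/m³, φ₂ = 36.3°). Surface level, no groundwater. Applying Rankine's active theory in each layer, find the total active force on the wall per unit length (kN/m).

99.4 kN/m

K_a1 = tan²(45°−34.9°/2) = 0.2721; K_a2 = tan²(45°−36.3°/2) = 0.2563.
Layer 1: σ at base = K_a1 γ₁ h₁ = 19.05 kPa; P₁ = ½×19.05×3.5 = 33.34.
Layer 2: σ_v at top = γ₁h₁ = 70.00; σ_h top = K_a2×70.00 = 17.94; σ_h base = K_a2×(70.00+18.9×2.7) = 31.02.
P₂ = ½(17.94+31.02)×2.7 = 66.09. Total P_a = 33.34+66.09 = 99.43 kN/m.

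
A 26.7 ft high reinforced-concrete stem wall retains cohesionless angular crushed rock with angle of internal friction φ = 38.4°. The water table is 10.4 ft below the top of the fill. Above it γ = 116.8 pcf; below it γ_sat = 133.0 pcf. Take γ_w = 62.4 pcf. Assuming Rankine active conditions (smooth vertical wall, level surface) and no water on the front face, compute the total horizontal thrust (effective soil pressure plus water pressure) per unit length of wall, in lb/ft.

K_a = tan²(45° − φ/2) = 0.2337.
γ' = 133.0 − 62.4 = 70.60 pcf. Depth below WT = 16.3 ft.
σ'_h at WT = K_a γ d_w = 283.9 psf; at base = 283.9 + K_a γ' × 16.3 = 552.8 psf.
P₁ (0–10.4 ft) = ½×283.9×10.4 = 1476. P₂ (10.4–26.7 ft) = ½(283.9+552.8)×16.3 = 6819.
P_w = ½ γ_w h₂² = 0.5×62.4×16.3² = 8290. Total = 1476+6819+8290 = 16580 lb/ft.

16600 lb/ft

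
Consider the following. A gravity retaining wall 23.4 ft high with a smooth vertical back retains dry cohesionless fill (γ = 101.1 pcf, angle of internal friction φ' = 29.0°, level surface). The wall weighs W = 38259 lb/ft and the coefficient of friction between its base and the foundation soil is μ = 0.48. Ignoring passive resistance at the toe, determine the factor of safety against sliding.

1.91

K_a = tan²(45° − 29.0°/2) = 0.3470.
P_a = ½K_aγH² = 0.5×0.3470×101.1×23.4² = 9604 lb/ft, acting at H/3 = 7.800 ft above the base.
FS_sliding = μW / P_a = 0.48×38259 / 9604 = 1.912.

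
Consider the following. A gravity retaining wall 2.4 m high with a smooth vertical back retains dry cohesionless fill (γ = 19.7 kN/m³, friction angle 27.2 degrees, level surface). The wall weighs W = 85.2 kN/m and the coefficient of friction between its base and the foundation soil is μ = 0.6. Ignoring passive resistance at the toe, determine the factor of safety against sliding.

K_a = tan²(45° − 27.2°/2) = 0.3726.
P_a = ½K_aγH² = 0.5×0.3726×19.7×2.4² = 21.14 kN/m, acting at H/3 = 0.8000 m above the base.
FS_sliding = μW / P_a = 0.6×85.2 / 21.14 = 2.418.

2.42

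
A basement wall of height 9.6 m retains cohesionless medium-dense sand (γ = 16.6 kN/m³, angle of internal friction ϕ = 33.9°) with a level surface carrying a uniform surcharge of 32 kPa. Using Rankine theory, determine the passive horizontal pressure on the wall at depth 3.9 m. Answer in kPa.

341 kPa

K_p = (1 + sin φ)/(1 − sin φ) = 3.522.
σ_v = γz + q = 16.6 × 3.9 + 32 = 96.74 kPa.
σ_h = K_p σ_v = 3.522 × 96.74 = 340.7 kPa.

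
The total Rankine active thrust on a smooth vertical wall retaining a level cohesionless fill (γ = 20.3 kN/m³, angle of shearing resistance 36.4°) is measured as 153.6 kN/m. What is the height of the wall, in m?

7.70 m

K_a = 0.2552. P_a = ½ K_a γ H² ⇒ H = √(2P_a/(K_a γ)).
H = √(2×153.6/(0.2552×20.3)) = 7.701 m.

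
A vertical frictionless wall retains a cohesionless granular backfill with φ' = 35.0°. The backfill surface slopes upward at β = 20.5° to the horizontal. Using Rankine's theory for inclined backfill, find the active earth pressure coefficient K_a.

K_a = cos β · (cos β − √(cos²β − cos²φ)) / (cos β + √(cos²β − cos²φ)).
cos β = 0.9367, cos φ = 0.8192, √(cos²β − cos²φ) = 0.4543.
K_a = 0.9367 × (0.9367 − 0.4543)/(0.9367 + 0.4543) = 0.3249.

0.325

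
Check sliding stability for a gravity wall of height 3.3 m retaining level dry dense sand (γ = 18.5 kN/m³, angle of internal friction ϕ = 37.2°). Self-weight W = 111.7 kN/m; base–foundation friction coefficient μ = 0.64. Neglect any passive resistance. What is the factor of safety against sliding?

K_a = tan²(45° − 37.2°/2) = 0.2464.
P_a = ½K_aγH² = 0.5×0.2464×18.5×3.3² = 24.82 kN/m, acting at H/3 = 1.100 m above the base.
FS_sliding = μW / P_a = 0.64×111.7 / 24.82 = 2.880.

2.88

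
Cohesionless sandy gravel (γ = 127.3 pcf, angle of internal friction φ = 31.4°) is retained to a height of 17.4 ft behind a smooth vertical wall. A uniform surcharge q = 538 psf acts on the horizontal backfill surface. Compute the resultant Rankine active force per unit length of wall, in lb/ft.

9020 lb/ft

K_a = tan²(45° − φ/2) = 0.3149.
Soil triangle: ½ K_a γ H² = 0.5×0.3149×127.3×17.4² = 6069 lb/ft.
Surcharge rectangle: K_a q H = 0.3149×538×17.4 = 2948 lb/ft.
Total = 6069 + 2948 = 9017 lb/ft.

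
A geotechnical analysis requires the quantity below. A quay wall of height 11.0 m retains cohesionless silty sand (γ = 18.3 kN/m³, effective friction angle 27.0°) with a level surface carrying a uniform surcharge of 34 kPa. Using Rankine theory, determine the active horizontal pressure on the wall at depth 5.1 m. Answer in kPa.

K_a = (1 − sin φ)/(1 + sin φ) = 0.3755.
σ_v = γz + q = 18.3 × 5.1 + 34 = 127.3 kPa.
σ_h = K_a σ_v = 0.3755 × 127.3 = 47.82 kPa.

47.8 kPa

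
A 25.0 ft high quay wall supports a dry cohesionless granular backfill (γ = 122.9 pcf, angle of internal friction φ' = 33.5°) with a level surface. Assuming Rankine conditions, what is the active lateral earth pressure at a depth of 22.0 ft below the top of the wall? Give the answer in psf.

781 psf

K_a = (1 − sin φ)/(1 + sin φ) = 0.2887.
σ_h = K_a γ z = 0.2887 × 122.9 × 22.0 = 780.6 psf.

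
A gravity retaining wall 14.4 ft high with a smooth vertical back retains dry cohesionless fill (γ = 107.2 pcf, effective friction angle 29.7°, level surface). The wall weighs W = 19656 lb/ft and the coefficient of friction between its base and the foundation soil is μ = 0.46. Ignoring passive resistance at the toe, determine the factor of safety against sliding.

2.41

K_a = tan²(45° − 29.7°/2) = 0.3374.
P_a = ½K_aγH² = 0.5×0.3374×107.2×14.4² = 3750 lb/ft, acting at H/3 = 4.800 ft above the base.
FS_sliding = μW / P_a = 0.46×19656 / 3750 = 2.411.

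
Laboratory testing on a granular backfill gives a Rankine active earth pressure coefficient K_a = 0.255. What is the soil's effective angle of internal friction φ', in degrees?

K_a = tan²(45° − φ/2) ⇒ 45° − φ/2 = arctan(√0.255) = 26.79°.
φ = 2(45° − 26.79°) = 36.41°.

36.4°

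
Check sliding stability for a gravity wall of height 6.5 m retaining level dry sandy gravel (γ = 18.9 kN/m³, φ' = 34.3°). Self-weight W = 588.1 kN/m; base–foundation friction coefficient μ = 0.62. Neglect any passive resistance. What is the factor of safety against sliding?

3.27

K_a = tan²(45° − 34.3°/2) = 0.2792.
P_a = ½K_aγH² = 0.5×0.2792×18.9×6.5² = 111.5 kN/m, acting at H/3 = 2.167 m above the base.
FS_sliding = μW / P_a = 0.62×588.1 / 111.5 = 3.271.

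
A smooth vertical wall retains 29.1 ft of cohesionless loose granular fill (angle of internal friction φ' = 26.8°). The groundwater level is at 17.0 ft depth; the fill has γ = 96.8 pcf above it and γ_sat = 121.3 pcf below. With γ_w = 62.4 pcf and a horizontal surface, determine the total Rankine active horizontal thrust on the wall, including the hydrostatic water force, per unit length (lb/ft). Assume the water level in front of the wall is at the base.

19000 lb/ft

K_a = tan²(45° − φ/2) = 0.3785.
γ' = 121.3 − 62.4 = 58.90 pcf. Depth below WT = 12.1 ft.
σ'_h at WT = K_a γ d_w = 622.8 psf; at base = 622.8 + K_a γ' × 12.1 = 892.6 psf.
P₁ (0–17.0 ft) = ½×622.8×17.0 = 5294. P₂ (17.0–29.1 ft) = ½(622.8+892.6)×12.1 = 9168.
P_w = ½ γ_w h₂² = 0.5×62.4×12.1² = 4568. Total = 5294+9168+4568 = 19030 lb/ft.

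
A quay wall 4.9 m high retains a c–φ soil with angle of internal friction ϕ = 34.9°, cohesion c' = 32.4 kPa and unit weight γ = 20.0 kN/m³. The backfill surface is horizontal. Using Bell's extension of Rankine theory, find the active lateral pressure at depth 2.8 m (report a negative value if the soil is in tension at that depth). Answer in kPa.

-18.6 kPa

K_a = (1 − sin φ)/(1 + sin φ) = 0.2721.
σ_a = K_a γ z − 2c√K_a = 0.2721×20.0×2.8 − 2×32.4×0.5217 = -18.56 kPa.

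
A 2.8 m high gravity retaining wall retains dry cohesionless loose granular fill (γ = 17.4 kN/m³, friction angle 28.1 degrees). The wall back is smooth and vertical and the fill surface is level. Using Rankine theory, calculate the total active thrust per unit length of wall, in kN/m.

24.5 kN/m

K_a = tan²(45° − φ/2) = 0.3596.
P_a = ½ K_a γ H² = 0.5 × 0.3596 × 17.4 × 2.8² = 24.53 kN/m.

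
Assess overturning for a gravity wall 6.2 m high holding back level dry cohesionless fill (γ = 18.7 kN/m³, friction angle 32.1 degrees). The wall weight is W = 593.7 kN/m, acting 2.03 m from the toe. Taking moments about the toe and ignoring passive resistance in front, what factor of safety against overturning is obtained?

K_a = tan²(45° − 32.1°/2) = 0.3060.
P_a = ½K_aγH² = 0.5×0.3060×18.7×6.2² = 110.0 kN/m, acting at H/3 = 2.067 m above the base.
Overturning moment M_o = P_a × H/3 = 110.0 × 2.067 = 227.3.
Resisting moment M_r = W × 2.03 = 593.7 × 2.03 = 1205.
FS_overturning = M_r/M_o = 1205/227.3 = 5.303.

5.30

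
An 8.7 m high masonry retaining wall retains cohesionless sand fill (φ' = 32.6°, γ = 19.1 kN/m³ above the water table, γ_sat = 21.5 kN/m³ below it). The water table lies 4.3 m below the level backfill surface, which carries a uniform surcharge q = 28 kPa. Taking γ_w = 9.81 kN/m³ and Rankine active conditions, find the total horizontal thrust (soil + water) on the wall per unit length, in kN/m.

363 kN/m

K_a = tan²(45° − φ/2) = 0.2997.
γ' = 21.5 − 9.81 = 11.69 kN/m³. h₂ = H − d_w = 4.4 m.
σ'_h: at surface K_a·q = 8.393; at WT K_a(q+γd_w) = 33.01; at base K_a(q+γd_w+γ'h₂) = 48.43 kPa.
P₁ = ½(8.393+33.01)×4.3 = 89.02; P₂ = ½(33.01+48.43)×4.4 = 179.2; P_w = ½γ_w h₂² = 94.96.
Total = 89.02+179.2+94.96 = 363.1 kN/m.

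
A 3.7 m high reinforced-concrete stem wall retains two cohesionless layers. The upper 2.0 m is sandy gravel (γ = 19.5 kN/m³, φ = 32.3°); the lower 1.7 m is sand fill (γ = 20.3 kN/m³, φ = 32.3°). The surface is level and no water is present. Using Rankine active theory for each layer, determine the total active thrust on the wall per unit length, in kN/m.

K_a1 = tan²(45°−32.3°/2) = 0.3035; K_a2 = tan²(45°−32.3°/2) = 0.3035.
Layer 1: σ at base = K_a1 γ₁ h₁ = 11.84 kPa; P₁ = ½×11.84×2.0 = 11.84.
Layer 2: σ_v at top = γ₁h₁ = 39.00; σ_h top = K_a2×39.00 = 11.84; σ_h base = K_a2×(39.00+20.3×1.7) = 22.31.
P₂ = ½(11.84+22.31)×1.7 = 29.02. Total P_a = 11.84+29.02 = 40.86 kN/m.

40.9 kN/m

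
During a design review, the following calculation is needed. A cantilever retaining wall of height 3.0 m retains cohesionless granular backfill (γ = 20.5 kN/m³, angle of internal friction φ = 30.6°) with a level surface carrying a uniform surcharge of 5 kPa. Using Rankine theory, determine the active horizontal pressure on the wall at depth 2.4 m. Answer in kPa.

17.6 kPa

K_a = (1 − sin φ)/(1 + sin φ) = 0.3253.
σ_v = γz + q = 20.5 × 2.4 + 5 = 54.20 kPa.
σ_h = K_a σ_v = 0.3253 × 54.20 = 17.63 kPa.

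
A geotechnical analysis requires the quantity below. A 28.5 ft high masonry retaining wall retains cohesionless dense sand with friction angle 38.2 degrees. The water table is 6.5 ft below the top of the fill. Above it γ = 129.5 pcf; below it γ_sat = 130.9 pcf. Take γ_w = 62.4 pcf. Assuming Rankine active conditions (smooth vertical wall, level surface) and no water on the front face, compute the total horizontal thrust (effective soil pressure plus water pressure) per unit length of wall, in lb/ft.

24000 lb/ft

K_a = tan²(45° − φ/2) = 0.2358.
γ' = 130.9 − 62.4 = 68.50 pcf. Depth below WT = 22.0 ft.
σ'_h at WT = K_a γ d_w = 198.5 psf; at base = 198.5 + K_a γ' × 22.0 = 553.8 psf.
P₁ (0–6.5 ft) = ½×198.5×6.5 = 645.0. P₂ (6.5–28.5 ft) = ½(198.5+553.8)×22.0 = 8275.
P_w = ½ γ_w h₂² = 0.5×62.4×22.0² = 15100. Total = 645.0+8275+15100 = 24020 lb/ft.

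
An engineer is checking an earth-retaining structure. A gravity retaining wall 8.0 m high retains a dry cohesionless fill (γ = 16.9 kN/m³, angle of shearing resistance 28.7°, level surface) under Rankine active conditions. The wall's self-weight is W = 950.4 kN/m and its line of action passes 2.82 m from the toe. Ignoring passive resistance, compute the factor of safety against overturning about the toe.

K_a = tan²(45° − 28.7°/2) = 0.3511.
P_a = ½K_aγH² = 0.5×0.3511×16.9×8.0² = 189.9 kN/m, acting at H/3 = 2.667 m above the base.
Overturning moment M_o = P_a × H/3 = 189.9 × 2.667 = 506.4.
Resisting moment M_r = W × 2.82 = 950.4 × 2.82 = 2680.
FS_overturning = M_r/M_o = 2680/506.4 = 5.292.

5.29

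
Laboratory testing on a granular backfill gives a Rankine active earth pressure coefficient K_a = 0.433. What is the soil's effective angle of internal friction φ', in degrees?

K_a = tan²(45° − φ/2) ⇒ 45° − φ/2 = arctan(√0.433) = 33.35°.
φ = 2(45° − 33.35°) = 23.31°.

23.3°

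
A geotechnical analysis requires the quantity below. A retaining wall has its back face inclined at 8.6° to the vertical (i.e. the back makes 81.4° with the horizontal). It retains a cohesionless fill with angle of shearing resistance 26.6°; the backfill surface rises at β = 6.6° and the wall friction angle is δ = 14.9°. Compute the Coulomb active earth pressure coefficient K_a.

K_a = sin²(α+φ) / [sin²α · sin(α−δ) · (1 + √{sin(φ+δ)sin(φ−β) / (sin(α−δ)sin(α+β))})²].
With α = 81.4°, φ = 26.6°, δ = 14.9°, β = 6.6°: K_a = 0.4500.

0.450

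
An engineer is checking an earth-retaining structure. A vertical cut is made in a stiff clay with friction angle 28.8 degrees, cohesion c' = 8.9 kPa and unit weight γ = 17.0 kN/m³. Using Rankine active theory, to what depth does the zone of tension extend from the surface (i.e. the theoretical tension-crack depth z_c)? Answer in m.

1.77 m

K_a = tan²(45° − 28.8°/2) = 0.3498; √K_a = 0.5914.
The active pressure is zero where K_a γ z = 2c√K_a, so z_c = 2c/(γ√K_a) = 2×8.9/(17.0×0.5914) = 1.770 m.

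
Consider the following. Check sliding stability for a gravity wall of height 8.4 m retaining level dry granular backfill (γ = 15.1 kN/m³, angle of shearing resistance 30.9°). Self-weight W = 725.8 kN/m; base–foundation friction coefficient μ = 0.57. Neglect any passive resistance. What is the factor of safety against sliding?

K_a = tan²(45° − 30.9°/2) = 0.3214.
P_a = ½K_aγH² = 0.5×0.3214×15.1×8.4² = 171.2 kN/m, acting at H/3 = 2.800 m above the base.
FS_sliding = μW / P_a = 0.57×725.8 / 171.2 = 2.416.

2.42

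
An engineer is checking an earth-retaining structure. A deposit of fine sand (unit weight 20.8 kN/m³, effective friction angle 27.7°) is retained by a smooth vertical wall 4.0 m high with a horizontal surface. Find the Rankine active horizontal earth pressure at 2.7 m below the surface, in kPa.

20.5 kPa

K_a = (1 − sin φ)/(1 + sin φ) = 0.3653.
σ_h = K_a γ z = 0.3653 × 20.8 × 2.7 = 20.52 kPa.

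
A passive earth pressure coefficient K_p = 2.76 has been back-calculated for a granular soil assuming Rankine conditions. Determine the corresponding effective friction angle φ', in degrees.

27.9°

K_p = (1+sin φ)/(1−sin φ) ⇒ sin φ = (K_p − 1)/(K_p + 1) = 0.4681.
φ = arcsin(0.4681) = 27.91°.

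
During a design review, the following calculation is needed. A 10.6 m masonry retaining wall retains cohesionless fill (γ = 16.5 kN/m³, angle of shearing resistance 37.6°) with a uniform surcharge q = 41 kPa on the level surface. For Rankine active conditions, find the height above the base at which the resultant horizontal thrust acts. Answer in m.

K_a = 0.2421.
Triangular part P₁ = ½K_aγH² = 224.4 at H/3 = 3.533 m; rectangular part P₂ = K_a q H = 105.2 at H/2 = 5.300 m.
ȳ = (P₁·3.533 + P₂·5.300)/(P₁+P₂) = 4.097 m.

4.10 m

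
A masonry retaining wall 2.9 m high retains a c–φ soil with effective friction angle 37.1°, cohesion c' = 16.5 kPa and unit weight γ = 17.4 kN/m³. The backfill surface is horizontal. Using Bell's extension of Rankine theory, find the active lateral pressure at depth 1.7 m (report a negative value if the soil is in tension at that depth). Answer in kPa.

-9.10 kPa

K_a = (1 − sin φ)/(1 + sin φ) = 0.2475.
σ_a = K_a γ z − 2c√K_a = 0.2475×17.4×1.7 − 2×16.5×0.4975 = -9.096 kPa.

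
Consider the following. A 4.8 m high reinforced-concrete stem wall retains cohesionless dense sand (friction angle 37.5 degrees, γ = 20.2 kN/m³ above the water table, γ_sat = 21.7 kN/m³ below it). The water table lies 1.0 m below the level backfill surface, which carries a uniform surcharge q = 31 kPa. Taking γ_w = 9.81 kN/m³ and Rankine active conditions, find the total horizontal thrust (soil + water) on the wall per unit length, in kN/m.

149 kN/m

K_a = tan²(45° − φ/2) = 0.2432.
γ' = 21.7 − 9.81 = 11.89 kN/m³. h₂ = H − d_w = 3.8 m.
σ'_h: at surface K_a·q = 7.539; at WT K_a(q+γd_w) = 12.45; at base K_a(q+γd_w+γ'h₂) = 23.44 kPa.
P₁ = ½(7.539+12.45)×1.0 = 9.995; P₂ = ½(12.45+23.44)×3.8 = 68.19; P_w = ½γ_w h₂² = 70.83.
Total = 9.995+68.19+70.83 = 149.0 kN/m.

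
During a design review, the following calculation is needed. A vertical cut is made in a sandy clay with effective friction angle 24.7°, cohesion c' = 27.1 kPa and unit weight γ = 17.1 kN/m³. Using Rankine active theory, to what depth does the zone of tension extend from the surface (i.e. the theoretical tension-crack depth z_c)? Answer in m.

K_a = tan²(45° − 24.7°/2) = 0.4106; √K_a = 0.6408.
The active pressure is zero where K_a γ z = 2c√K_a, so z_c = 2c/(γ√K_a) = 2×27.1/(17.1×0.6408) = 4.947 m.

4.95 m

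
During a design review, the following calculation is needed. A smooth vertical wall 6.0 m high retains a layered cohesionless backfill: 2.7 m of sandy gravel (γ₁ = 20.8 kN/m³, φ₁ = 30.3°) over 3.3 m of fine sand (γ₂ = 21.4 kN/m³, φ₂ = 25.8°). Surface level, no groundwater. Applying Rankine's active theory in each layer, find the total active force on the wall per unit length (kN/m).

144 kN/m

K_a1 = tan²(45°−30.3°/2) = 0.3293; K_a2 = tan²(45°−25.8°/2) = 0.3935.
Layer 1: σ at base = K_a1 γ₁ h₁ = 18.49 kPa; P₁ = ½×18.49×2.7 = 24.97.
Layer 2: σ_v at top = γ₁h₁ = 56.16; σ_h top = K_a2×56.16 = 22.10; σ_h base = K_a2×(56.16+21.4×3.3) = 49.89.
P₂ = ½(22.10+49.89)×3.3 = 118.8. Total P_a = 24.97+118.8 = 143.7 kN/m.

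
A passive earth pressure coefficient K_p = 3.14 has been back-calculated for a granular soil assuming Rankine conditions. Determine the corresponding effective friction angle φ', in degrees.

31.1°

K_p = (1+sin φ)/(1−sin φ) ⇒ sin φ = (K_p − 1)/(K_p + 1) = 0.5169.
φ = arcsin(0.5169) = 31.13°.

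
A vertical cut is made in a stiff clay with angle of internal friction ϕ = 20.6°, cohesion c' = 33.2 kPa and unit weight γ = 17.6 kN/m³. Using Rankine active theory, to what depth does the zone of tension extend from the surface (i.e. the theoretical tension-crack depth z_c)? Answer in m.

5.45 m

K_a = tan²(45° − 20.6°/2) = 0.4795; √K_a = 0.6924.
The active pressure is zero where K_a γ z = 2c√K_a, so z_c = 2c/(γ√K_a) = 2×33.2/(17.6×0.6924) = 5.449 m.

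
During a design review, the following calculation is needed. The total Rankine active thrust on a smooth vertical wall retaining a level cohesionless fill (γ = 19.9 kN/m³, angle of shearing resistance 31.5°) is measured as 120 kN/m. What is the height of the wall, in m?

6.20 m

K_a = 0.3136. P_a = ½ K_a γ H² ⇒ H = √(2P_a/(K_a γ)).
H = √(2×120/(0.3136×19.9)) = 6.201 m.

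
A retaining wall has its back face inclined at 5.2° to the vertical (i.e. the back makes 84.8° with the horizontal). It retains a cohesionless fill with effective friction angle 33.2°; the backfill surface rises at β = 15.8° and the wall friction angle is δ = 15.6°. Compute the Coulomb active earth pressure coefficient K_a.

K_a = sin²(α+φ) / [sin²α · sin(α−δ) · (1 + √{sin(φ+δ)sin(φ−β) / (sin(α−δ)sin(α+β))})²].
With α = 84.8°, φ = 33.2°, δ = 15.6°, β = 15.8°: K_a = 0.3763.

0.376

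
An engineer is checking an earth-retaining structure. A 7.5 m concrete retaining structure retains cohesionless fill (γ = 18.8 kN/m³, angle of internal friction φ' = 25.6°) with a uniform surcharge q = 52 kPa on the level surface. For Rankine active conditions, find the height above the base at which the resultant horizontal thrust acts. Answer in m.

3.03 m

K_a = 0.3966.
Triangular part P₁ = ½K_aγH² = 209.7 at H/3 = 2.500 m; rectangular part P₂ = K_a q H = 154.7 at H/2 = 3.750 m.
ȳ = (P₁·2.500 + P₂·3.750)/(P₁+P₂) = 3.031 m.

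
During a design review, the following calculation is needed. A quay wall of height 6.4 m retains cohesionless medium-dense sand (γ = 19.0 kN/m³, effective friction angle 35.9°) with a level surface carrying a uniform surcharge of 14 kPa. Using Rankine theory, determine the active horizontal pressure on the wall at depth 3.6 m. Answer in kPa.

21.5 kPa

K_a = (1 − sin φ)/(1 + sin φ) = 0.2607.
σ_v = γz + q = 19.0 × 3.6 + 14 = 82.40 kPa.
σ_h = K_a σ_v = 0.2607 × 82.40 = 21.48 kPa.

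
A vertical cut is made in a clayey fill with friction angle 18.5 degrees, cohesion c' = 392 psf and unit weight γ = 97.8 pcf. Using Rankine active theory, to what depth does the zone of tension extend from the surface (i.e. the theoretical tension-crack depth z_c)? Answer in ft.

11.1 ft

K_a = tan²(45° − 18.5°/2) = 0.5183; √K_a = 0.7199.
The active pressure is zero where K_a γ z = 2c√K_a, so z_c = 2c/(γ√K_a) = 2×392/(97.8×0.7199) = 11.14 ft.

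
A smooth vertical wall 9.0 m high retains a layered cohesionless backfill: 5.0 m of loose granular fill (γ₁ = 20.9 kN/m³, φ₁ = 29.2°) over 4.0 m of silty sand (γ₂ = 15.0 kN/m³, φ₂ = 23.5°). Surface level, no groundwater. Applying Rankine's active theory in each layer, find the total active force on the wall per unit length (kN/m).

K_a1 = tan²(45°−29.2°/2) = 0.3442; K_a2 = tan²(45°−23.5°/2) = 0.4298.
Layer 1: σ at base = K_a1 γ₁ h₁ = 35.97 kPa; P₁ = ½×35.97×5.0 = 89.93.
Layer 2: σ_v at top = γ₁h₁ = 104.5; σ_h top = K_a2×104.5 = 44.92; σ_h base = K_a2×(104.5+15.0×4.0) = 70.71.
P₂ = ½(44.92+70.71)×4.0 = 231.3. Total P_a = 89.93+231.3 = 321.2 kN/m.

321 kN/m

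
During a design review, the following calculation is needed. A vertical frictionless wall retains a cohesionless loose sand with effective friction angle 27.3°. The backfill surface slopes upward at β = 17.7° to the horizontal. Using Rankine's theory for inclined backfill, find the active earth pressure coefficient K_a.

K_a = cos β · (cos β − √(cos²β − cos²φ)) / (cos β + √(cos²β − cos²φ)).
cos β = 0.9527, cos φ = 0.8886, √(cos²β − cos²φ) = 0.3434.
K_a = 0.9527 × (0.9527 − 0.3434)/(0.9527 + 0.3434) = 0.4478.

0.448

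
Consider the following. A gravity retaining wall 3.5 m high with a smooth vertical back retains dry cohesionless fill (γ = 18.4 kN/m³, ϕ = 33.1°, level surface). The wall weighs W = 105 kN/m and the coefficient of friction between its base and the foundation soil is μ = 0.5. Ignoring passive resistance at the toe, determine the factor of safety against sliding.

1.59

K_a = tan²(45° − 33.1°/2) = 0.2936.
P_a = ½K_aγH² = 0.5×0.2936×18.4×3.5² = 33.09 kN/m, acting at H/3 = 1.167 m above the base.
FS_sliding = μW / P_a = 0.5×105 / 33.09 = 1.587.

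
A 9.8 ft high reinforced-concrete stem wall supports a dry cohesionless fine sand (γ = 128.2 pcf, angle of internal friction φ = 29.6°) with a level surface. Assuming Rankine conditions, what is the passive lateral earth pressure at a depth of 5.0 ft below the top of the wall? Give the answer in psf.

K_p = (1 + sin φ)/(1 − sin φ) = 2.952.
σ_h = K_p γ z = 2.952 × 128.2 × 5.0 = 1892 psf.

1890 psf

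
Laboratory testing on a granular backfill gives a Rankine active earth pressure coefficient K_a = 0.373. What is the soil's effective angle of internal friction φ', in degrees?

K_a = tan²(45° − φ/2) ⇒ 45° − φ/2 = arctan(√0.373) = 31.41°.
φ = 2(45° − 31.41°) = 27.17°.

27.2°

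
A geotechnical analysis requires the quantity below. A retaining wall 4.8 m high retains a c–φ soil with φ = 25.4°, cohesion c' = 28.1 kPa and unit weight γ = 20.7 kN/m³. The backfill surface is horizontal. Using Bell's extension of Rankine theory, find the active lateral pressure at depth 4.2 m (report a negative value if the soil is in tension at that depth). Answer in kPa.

-0.783 kPa

K_a = (1 − sin φ)/(1 + sin φ) = 0.3996.
σ_a = K_a γ z − 2c√K_a = 0.3996×20.7×4.2 − 2×28.1×0.6322 = -0.7831 kPa.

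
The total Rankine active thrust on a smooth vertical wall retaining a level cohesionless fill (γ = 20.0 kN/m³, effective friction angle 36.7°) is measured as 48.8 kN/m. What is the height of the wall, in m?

K_a = 0.2519. P_a = ½ K_a γ H² ⇒ H = √(2P_a/(K_a γ)).
H = √(2×48.8/(0.2519×20.0)) = 4.402 m.

4.40 m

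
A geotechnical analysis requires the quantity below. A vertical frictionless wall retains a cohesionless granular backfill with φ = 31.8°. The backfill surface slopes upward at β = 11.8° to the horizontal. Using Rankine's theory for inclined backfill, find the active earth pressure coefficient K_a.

0.330

K_a = cos β · (cos β − √(cos²β − cos²φ)) / (cos β + √(cos²β − cos²φ)).
cos β = 0.9789, cos φ = 0.8499, √(cos²β − cos²φ) = 0.4857.
K_a = 0.9789 × (0.9789 − 0.4857)/(0.9789 + 0.4857) = 0.3297.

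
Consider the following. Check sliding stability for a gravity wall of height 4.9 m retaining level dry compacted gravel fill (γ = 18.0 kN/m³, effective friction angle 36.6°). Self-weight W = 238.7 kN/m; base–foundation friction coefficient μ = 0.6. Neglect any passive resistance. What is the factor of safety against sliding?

2.62

K_a = tan²(45° − 36.6°/2) = 0.2530.
P_a = ½K_aγH² = 0.5×0.2530×18.0×4.9² = 54.66 kN/m, acting at H/3 = 1.633 m above the base.
FS_sliding = μW / P_a = 0.6×238.7 / 54.66 = 2.620.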